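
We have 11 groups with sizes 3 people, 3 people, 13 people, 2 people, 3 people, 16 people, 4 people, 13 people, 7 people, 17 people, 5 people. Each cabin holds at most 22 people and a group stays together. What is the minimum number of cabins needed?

4

Total = 17 + 16 + 13 + 13 + 7 + 5 + 4 + 3 + 3 + 3 + 2 = 86 people.
Lower bound: ⌈86/22⌉ = 4 cabins.
A packing using 4 cabins:
  cabin 1: 17 + 5 = 22
  cabin 2: 16 + 4 + 2 = 22
  cabin 3: 13 + 7 = 20
  cabin 4: 13 + 3 + 3 + 3 = 22
This matches the lower bound, so 4 is optimal.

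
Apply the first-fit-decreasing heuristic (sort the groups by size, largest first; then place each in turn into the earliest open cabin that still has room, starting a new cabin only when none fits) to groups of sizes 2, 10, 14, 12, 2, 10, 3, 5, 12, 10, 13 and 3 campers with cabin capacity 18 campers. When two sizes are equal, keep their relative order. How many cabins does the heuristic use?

Sorted descending: 14, 13, 12, 12, 10, 10, 10, 5, 3, 3, 2, 2.
  14 → cabin 1 (new)  [load 14/18]
  13 → cabin 2 (new)  [load 13/18]
  12 → cabin 3 (new)  [load 12/18]
  12 → cabin 4 (new)  [load 12/18]
  10 → cabin 5 (new)  [load 10/18]
  10 → cabin 6 (new)  [load 10/18]
  10 → cabin 7 (new)  [load 10/18]
  5 → cabin 2  [load 18/18]
  3 → cabin 1  [load 17/18]
  3 → cabin 3  [load 15/18]
  2 → cabin 3  [load 17/18]
  2 → cabin 4  [load 14/18]
7 cabins opened.

7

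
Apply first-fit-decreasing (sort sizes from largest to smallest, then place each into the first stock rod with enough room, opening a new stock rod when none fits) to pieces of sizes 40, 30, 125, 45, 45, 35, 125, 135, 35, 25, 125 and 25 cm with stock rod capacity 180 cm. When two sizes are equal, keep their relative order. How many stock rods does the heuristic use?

5

Sorted descending: 135, 125, 125, 125, 45, 45, 40, 35, 35, 30, 25, 25.
  135 → stock rod 1 (new)  [load 135/180]
  125 → stock rod 2 (new)  [load 125/180]
  125 → stock rod 3 (new)  [load 125/180]
  125 → stock rod 4 (new)  [load 125/180]
  45 → stock rod 1  [load 180/180]
  45 → stock rod 2  [load 170/180]
  40 → stock rod 3  [load 165/180]
  35 → stock rod 4  [load 160/180]
  35 → stock rod 5 (new)  [load 35/180]
  30 → stock rod 5  [load 65/180]
  25 → stock rod 5  [load 90/180]
  25 → stock rod 5  [load 115/180]
5 stock rods opened.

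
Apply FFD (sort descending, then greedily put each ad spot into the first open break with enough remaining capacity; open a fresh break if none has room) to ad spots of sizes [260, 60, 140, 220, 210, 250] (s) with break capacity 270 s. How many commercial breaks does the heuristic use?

5

Sorted descending: 260, 250, 220, 210, 140, 60.
  260 → break 1 (new)  [load 260/270]
  250 → break 2 (new)  [load 250/270]
  220 → break 3 (new)  [load 220/270]
  210 → break 4 (new)  [load 210/270]
  140 → break 5 (new)  [load 140/270]
  60 → break 4  [load 270/270]
5 commercial breaks opened.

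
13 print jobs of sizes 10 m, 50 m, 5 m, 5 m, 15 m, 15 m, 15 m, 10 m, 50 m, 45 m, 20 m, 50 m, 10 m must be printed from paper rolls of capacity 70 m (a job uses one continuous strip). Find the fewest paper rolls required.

5

Total = 50 + 50 + 50 + 45 + 20 + 15 + 15 + 15 + 10 + 10 + 10 + 5 + 5 = 300 m.
Lower bound: ⌈300/70⌉ = 5 paper rolls.
A packing using 5 paper rolls:
  roll 1: 50 + 20 = 70
  roll 2: 50 + 15 + 5 = 70
  roll 3: 50 + 15 + 5 = 70
  roll 4: 45 + 15 + 10 = 70
  roll 5: 10 + 10 = 20
This matches the lower bound, so 5 is optimal.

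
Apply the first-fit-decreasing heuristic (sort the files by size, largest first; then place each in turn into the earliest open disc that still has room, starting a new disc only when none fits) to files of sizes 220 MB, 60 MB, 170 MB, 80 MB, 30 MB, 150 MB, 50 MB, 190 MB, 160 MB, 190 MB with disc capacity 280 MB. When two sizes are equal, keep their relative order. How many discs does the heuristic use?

6

Sorted descending: 220, 190, 190, 170, 160, 150, 80, 60, 50, 30.
  220 → disc 1 (new)  [load 220/280]
  190 → disc 2 (new)  [load 190/280]
  190 → disc 3 (new)  [load 190/280]
  170 → disc 4 (new)  [load 170/280]
  160 → disc 5 (new)  [load 160/280]
  150 → disc 6 (new)  [load 150/280]
  80 → disc 2  [load 270/280]
  60 → disc 1  [load 280/280]
  50 → disc 3  [load 240/280]
  30 → disc 3  [load 270/280]
6 discs opened.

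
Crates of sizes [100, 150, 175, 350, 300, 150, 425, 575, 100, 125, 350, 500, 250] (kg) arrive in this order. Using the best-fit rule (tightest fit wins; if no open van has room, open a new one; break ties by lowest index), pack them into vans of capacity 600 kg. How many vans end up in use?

7

  100 → van 1 (new)  [load 100/600]
  150 → van 1  [load 250/600]
  175 → van 1  [load 425/600]
  350 → van 2 (new)  [load 350/600]
  300 → van 3 (new)  [load 300/600]
  150 → van 1  [load 575/600]
  425 → van 4 (new)  [load 425/600]
  575 → van 5 (new)  [load 575/600]
  100 → van 4  [load 525/600]
  125 → van 2  [load 475/600]
  350 → van 6 (new)  [load 350/600]
  500 → van 7 (new)  [load 500/600]
  250 → van 6  [load 600/600]
7 vans opened.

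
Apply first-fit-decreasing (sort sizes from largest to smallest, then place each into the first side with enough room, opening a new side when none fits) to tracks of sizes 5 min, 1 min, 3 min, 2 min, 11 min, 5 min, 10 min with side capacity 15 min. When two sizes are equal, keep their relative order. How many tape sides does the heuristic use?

Sorted descending: 11, 10, 5, 5, 3, 2, 1.
  11 → side 1 (new)  [load 11/15]
  10 → side 2 (new)  [load 10/15]
  5 → side 2  [load 15/15]
  5 → side 3 (new)  [load 5/15]
  3 → side 1  [load 14/15]
  2 → side 3  [load 7/15]
  1 → side 1  [load 15/15]
3 tape sides opened.

3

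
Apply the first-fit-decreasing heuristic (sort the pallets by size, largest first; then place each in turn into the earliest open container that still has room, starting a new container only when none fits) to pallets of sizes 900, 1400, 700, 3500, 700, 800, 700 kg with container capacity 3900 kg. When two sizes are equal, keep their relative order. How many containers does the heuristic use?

3

Sorted descending: 3500, 1400, 900, 800, 700, 700, 700.
  3500 → container 1 (new)  [load 3500/3900]
  1400 → container 2 (new)  [load 1400/3900]
  900 → container 2  [load 2300/3900]
  800 → container 2  [load 3100/3900]
  700 → container 2  [load 3800/3900]
  700 → container 3 (new)  [load 700/3900]
  700 → container 3  [load 1400/3900]
3 containers opened.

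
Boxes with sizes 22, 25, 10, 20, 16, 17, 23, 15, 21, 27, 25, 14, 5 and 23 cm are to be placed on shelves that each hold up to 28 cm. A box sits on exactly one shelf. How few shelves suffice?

Total = 27 + 25 + 25 + 23 + 23 + 22 + 21 + 20 + 17 + 16 + 15 + 14 + 10 + 5 = 263 cm.
Lower bound: ⌈263/28⌉ = 10 shelves.
Also, 11 boxes each exceed 14 cm, and no two of those can share a shelf, so at least 11 shelves are needed.
A packing using 12 shelves:
  shelf 1: 27 = 27
  shelf 2: 25 = 25
  shelf 3: 25 = 25
  shelf 4: 23 + 5 = 28
  shelf 5: 23 = 23
  shelf 6: 22 = 22
  shelf 7: 21 = 21
  shelf 8: 20 = 20
  shelf 9: 17 + 10 = 27
  shelf 10: 16 = 16
  shelf 11: 15 = 15
  shelf 12: 14 = 14
No arrangement into 11 shelves stays within capacity, so 12 is optimal.

12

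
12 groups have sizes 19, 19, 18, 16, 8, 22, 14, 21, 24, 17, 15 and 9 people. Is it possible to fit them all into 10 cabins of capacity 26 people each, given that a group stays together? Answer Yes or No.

Yes

A valid assignment using 10 cabins:
  cabin 1: 24 = 24
  cabin 2: 22 = 22
  cabin 3: 21 = 21
  cabin 4: 19 = 19
  cabin 5: 19 = 19
  cabin 6: 18 + 8 = 26
  cabin 7: 17 + 9 = 26
  cabin 8: 16 = 16
  cabin 9: 15 = 15
  cabin 10: 14 = 14
Every load is within 26 people, so 10 cabins suffice.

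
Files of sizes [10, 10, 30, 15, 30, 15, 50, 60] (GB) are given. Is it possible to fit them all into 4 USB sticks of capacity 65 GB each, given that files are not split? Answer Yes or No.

Yes

A valid assignment using 4 USB sticks:
  USB stick 1: 60 = 60
  USB stick 2: 50 + 15 = 65
  USB stick 3: 30 + 30 = 60
  USB stick 4: 15 + 10 + 10 = 35
Every load is within 65 GB, so 4 USB sticks suffice.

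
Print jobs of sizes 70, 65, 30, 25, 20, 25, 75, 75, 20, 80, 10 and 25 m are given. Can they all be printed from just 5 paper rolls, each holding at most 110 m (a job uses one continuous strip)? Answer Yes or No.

A valid assignment using 5 paper rolls:
  roll 1: 80 + 30 = 110
  roll 2: 75 + 25 + 10 = 110
  roll 3: 75 + 25 = 100
  roll 4: 70 + 25 = 95
  roll 5: 65 + 20 + 20 = 105
Every load is within 110 m, so 5 paper rolls suffice.

Yes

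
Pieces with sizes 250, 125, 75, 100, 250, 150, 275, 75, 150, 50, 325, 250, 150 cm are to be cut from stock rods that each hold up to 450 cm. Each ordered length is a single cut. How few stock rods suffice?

Total = 325 + 275 + 250 + 250 + 250 + 150 + 150 + 150 + 125 + 100 + 75 + 75 + 50 = 2225 cm.
Lower bound: ⌈2225/450⌉ = 5 stock rods.
A packing using 6 stock rods:
  stock rod 1: 325 + 125 = 450
  stock rod 2: 275 + 150 = 425
  stock rod 3: 250 + 150 + 50 = 450
  stock rod 4: 250 + 150 = 400
  stock rod 5: 250 + 100 + 75 = 425
  stock rod 6: 75 = 75
No arrangement into 5 stock rods stays within capacity, so 6 is optimal.

6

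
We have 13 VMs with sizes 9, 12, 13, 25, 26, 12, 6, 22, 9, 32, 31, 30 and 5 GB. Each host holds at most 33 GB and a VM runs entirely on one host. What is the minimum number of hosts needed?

8

Total = 32 + 31 + 30 + 26 + 25 + 22 + 13 + 12 + 12 + 9 + 9 + 6 + 5 = 232 GB.
Lower bound: ⌈232/33⌉ = 8 hosts.
A packing using 8 hosts:
  host 1: 32 = 32
  host 2: 31 = 31
  host 3: 30 = 30
  host 4: 26 + 6 = 32
  host 5: 25 + 5 = 30
  host 6: 22 + 9 = 31
  host 7: 13 + 12 = 25
  host 8: 12 + 9 = 21
This matches the lower bound, so 8 is optimal.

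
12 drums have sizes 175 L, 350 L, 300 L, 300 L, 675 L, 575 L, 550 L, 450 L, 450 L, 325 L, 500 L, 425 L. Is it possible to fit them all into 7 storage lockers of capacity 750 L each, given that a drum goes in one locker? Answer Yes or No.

No

Total = 5075 L; ⌈5075/750⌉ = 7.
The bound of 7 does not rule out 7, but exhaustive search shows no assignment into 7 storage lockers of capacity 750 L exists — the minimum is 8.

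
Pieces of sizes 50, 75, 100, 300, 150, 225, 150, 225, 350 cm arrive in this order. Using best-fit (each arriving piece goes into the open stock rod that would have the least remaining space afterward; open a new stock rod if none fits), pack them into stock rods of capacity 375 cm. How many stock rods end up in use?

  50 → stock rod 1 (new)  [load 50/375]
  75 → stock rod 1  [load 125/375]
  100 → stock rod 1  [load 225/375]
  300 → stock rod 2 (new)  [load 300/375]
  150 → stock rod 1  [load 375/375]
  225 → stock rod 3 (new)  [load 225/375]
  150 → stock rod 3  [load 375/375]
  225 → stock rod 4 (new)  [load 225/375]
  350 → stock rod 5 (new)  [load 350/375]
5 stock rods opened.

5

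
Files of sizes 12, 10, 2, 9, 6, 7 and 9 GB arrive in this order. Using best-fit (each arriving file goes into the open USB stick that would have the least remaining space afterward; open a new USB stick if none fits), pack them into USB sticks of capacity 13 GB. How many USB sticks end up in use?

5

  12 → USB stick 1 (new)  [load 12/13]
  10 → USB stick 2 (new)  [load 10/13]
  2 → USB stick 2  [load 12/13]
  9 → USB stick 3 (new)  [load 9/13]
  6 → USB stick 4 (new)  [load 6/13]
  7 → USB stick 4  [load 13/13]
  9 → USB stick 5 (new)  [load 9/13]
5 USB sticks opened.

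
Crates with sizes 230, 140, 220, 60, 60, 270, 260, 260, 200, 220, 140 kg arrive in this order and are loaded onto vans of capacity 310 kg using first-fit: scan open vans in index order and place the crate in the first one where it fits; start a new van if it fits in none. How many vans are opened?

9

  230 → van 1 (new)  [load 230/310]
  140 → van 2 (new)  [load 140/310]
  220 → van 3 (new)  [load 220/310]
  60 → van 1  [load 290/310]
  60 → van 2  [load 200/310]
  270 → van 4 (new)  [load 270/310]
  260 → van 5 (new)  [load 260/310]
  260 → van 6 (new)  [load 260/310]
  200 → van 7 (new)  [load 200/310]
  220 → van 8 (new)  [load 220/310]
  140 → van 9 (new)  [load 140/310]
9 vans opened.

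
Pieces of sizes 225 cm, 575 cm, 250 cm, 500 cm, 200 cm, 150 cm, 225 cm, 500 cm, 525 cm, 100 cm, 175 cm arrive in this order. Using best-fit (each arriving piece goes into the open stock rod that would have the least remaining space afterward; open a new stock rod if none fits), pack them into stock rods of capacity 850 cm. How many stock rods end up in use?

5

  225 → stock rod 1 (new)  [load 225/850]
  575 → stock rod 1  [load 800/850]
  250 → stock rod 2 (new)  [load 250/850]
  500 → stock rod 2  [load 750/850]
  200 → stock rod 3 (new)  [load 200/850]
  150 → stock rod 3  [load 350/850]
  225 → stock rod 3  [load 575/850]
  500 → stock rod 4 (new)  [load 500/850]
  525 → stock rod 5 (new)  [load 525/850]
  100 → stock rod 2  [load 850/850]
  175 → stock rod 3  [load 750/850]
5 stock rods opened.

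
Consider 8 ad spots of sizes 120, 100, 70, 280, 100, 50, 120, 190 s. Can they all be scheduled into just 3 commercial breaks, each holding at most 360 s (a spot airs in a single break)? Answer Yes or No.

Yes

A valid assignment using 3 commercial breaks:
  break 1: 280 + 70 = 350
  break 2: 190 + 120 + 50 = 360
  break 3: 120 + 100 + 100 = 320
Every load is within 360 s, so 3 commercial breaks suffice.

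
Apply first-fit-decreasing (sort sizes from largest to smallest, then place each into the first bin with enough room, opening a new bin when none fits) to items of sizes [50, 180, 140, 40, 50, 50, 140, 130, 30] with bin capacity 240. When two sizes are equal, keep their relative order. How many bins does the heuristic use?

Sorted descending: 180, 140, 140, 130, 50, 50, 50, 40, 30.
  180 → bin 1 (new)  [load 180/240]
  140 → bin 2 (new)  [load 140/240]
  140 → bin 3 (new)  [load 140/240]
  130 → bin 4 (new)  [load 130/240]
  50 → bin 1  [load 230/240]
  50 → bin 2  [load 190/240]
  50 → bin 2  [load 240/240]
  40 → bin 3  [load 180/240]
  30 → bin 3  [load 210/240]
4 bins opened.

4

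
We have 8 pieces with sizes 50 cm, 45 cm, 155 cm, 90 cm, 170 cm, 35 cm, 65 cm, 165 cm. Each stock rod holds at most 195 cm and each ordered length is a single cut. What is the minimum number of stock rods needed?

5

Total = 170 + 165 + 155 + 90 + 65 + 50 + 45 + 35 = 775 cm.
Lower bound: ⌈775/195⌉ = 4 stock rods.
A packing using 5 stock rods:
  stock rod 1: 170 = 170
  stock rod 2: 165 = 165
  stock rod 3: 155 + 35 = 190
  stock rod 4: 90 + 65 = 155
  stock rod 5: 50 + 45 = 95
No arrangement into 4 stock rods stays within capacity, so 5 is optimal.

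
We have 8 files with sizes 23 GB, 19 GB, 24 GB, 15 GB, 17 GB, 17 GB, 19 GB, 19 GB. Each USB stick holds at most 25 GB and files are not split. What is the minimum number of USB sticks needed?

Total = 24 + 23 + 19 + 19 + 19 + 17 + 17 + 15 = 153 GB.
Lower bound: ⌈153/25⌉ = 7 USB sticks.
Also, 8 files each exceed 25/2 GB, and no two of those can share a USB stick, so at least 8 USB sticks are needed.
A packing using 8 USB sticks:
  USB stick 1: 24 = 24
  USB stick 2: 23 = 23
  USB stick 3: 19 = 19
  USB stick 4: 19 = 19
  USB stick 5: 19 = 19
  USB stick 6: 17 = 17
  USB stick 7: 17 = 17
  USB stick 8: 15 = 15
This matches the lower bound, so 8 is optimal.

8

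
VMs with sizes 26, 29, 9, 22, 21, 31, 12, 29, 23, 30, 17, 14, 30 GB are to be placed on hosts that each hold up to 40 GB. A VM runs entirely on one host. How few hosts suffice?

Total = 31 + 30 + 30 + 29 + 29 + 26 + 23 + 22 + 21 + 17 + 14 + 12 + 9 = 293 GB.
Lower bound: ⌈293/40⌉ = 8 hosts.
Also, 9 VMs each exceed 20 GB, and no two of those can share a host, so at least 9 hosts are needed.
A packing using 9 hosts:
  host 1: 31 + 9 = 40
  host 2: 30 = 30
  host 3: 30 = 30
  host 4: 29 = 29
  host 5: 29 = 29
  host 6: 26 + 14 = 40
  host 7: 23 + 17 = 40
  host 8: 22 + 12 = 34
  host 9: 21 = 21
This matches the lower bound, so 9 is optimal.

9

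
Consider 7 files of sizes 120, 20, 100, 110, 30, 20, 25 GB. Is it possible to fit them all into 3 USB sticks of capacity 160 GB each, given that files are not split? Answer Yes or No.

A valid assignment using 3 USB sticks:
  USB stick 1: 120 + 30 = 150
  USB stick 2: 110 + 25 + 20 = 155
  USB stick 3: 100 + 20 = 120
Every load is within 160 GB, so 3 USB sticks suffice.

Yes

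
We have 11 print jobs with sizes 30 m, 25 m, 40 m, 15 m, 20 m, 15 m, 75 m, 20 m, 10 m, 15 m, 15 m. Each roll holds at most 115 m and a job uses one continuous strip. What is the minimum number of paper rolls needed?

Total = 75 + 40 + 30 + 25 + 20 + 20 + 15 + 15 + 15 + 15 + 10 = 280 m.
Lower bound: ⌈280/115⌉ = 3 paper rolls.
A packing using 3 paper rolls:
  roll 1: 75 + 40 = 115
  roll 2: 30 + 25 + 20 + 20 + 15 = 110
  roll 3: 15 + 15 + 15 + 10 = 55
This matches the lower bound, so 3 is optimal.

3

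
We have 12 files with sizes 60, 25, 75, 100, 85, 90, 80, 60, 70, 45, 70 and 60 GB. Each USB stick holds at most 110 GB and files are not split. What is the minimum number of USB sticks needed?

10

Total = 100 + 90 + 85 + 80 + 75 + 70 + 70 + 60 + 60 + 60 + 45 + 25 = 820 GB.
Lower bound: ⌈820/110⌉ = 8 USB sticks.
Also, 10 files each exceed 55 GB, and no two of those can share a USB stick, so at least 10 USB sticks are needed.
A packing using 10 USB sticks:
  USB stick 1: 100 = 100
  USB stick 2: 90 = 90
  USB stick 3: 85 + 25 = 110
  USB stick 4: 80 = 80
  USB stick 5: 75 = 75
  USB stick 6: 70 = 70
  USB stick 7: 70 = 70
  USB stick 8: 60 + 45 = 105
  USB stick 9: 60 = 60
  USB stick 10: 60 = 60
This matches the lower bound, so 10 is optimal.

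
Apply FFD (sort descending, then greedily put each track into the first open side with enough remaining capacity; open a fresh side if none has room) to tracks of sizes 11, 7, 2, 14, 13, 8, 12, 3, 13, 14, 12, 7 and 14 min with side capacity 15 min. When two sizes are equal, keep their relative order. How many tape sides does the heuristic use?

Sorted descending: 14, 14, 14, 13, 13, 12, 12, 11, 8, 7, 7, 3, 2.
  14 → side 1 (new)  [load 14/15]
  14 → side 2 (new)  [load 14/15]
  14 → side 3 (new)  [load 14/15]
  13 → side 4 (new)  [load 13/15]
  13 → side 5 (new)  [load 13/15]
  12 → side 6 (new)  [load 12/15]
  12 → side 7 (new)  [load 12/15]
  11 → side 8 (new)  [load 11/15]
  8 → side 9 (new)  [load 8/15]
  7 → side 9  [load 15/15]
  7 → side 10 (new)  [load 7/15]
  3 → side 6  [load 15/15]
  2 → side 4  [load 15/15]
10 tape sides opened.

10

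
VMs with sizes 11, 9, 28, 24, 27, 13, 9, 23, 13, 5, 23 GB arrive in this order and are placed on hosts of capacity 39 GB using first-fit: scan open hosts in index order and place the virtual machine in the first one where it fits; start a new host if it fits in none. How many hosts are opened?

  11 → host 1 (new)  [load 11/39]
  9 → host 1  [load 20/39]
  28 → host 2 (new)  [load 28/39]
  24 → host 3 (new)  [load 24/39]
  27 → host 4 (new)  [load 27/39]
  13 → host 1  [load 33/39]
  9 → host 2  [load 37/39]
  23 → host 5 (new)  [load 23/39]
  13 → host 3  [load 37/39]
  5 → host 1  [load 38/39]
  23 → host 6 (new)  [load 23/39]
6 hosts opened.

6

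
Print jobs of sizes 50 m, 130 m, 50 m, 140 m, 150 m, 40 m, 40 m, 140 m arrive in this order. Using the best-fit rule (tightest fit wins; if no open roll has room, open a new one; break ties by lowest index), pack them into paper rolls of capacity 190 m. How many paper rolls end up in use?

4

  50 → roll 1 (new)  [load 50/190]
  130 → roll 1  [load 180/190]
  50 → roll 2 (new)  [load 50/190]
  140 → roll 2  [load 190/190]
  150 → roll 3 (new)  [load 150/190]
  40 → roll 3  [load 190/190]
  40 → roll 4 (new)  [load 40/190]
  140 → roll 4  [load 180/190]
4 paper rolls opened.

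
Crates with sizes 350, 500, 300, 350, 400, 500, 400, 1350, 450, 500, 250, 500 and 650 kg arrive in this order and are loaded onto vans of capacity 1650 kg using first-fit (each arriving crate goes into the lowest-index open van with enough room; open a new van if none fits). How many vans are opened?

5

  350 → van 1 (new)  [load 350/1650]
  500 → van 1  [load 850/1650]
  300 → van 1  [load 1150/1650]
  350 → van 1  [load 1500/1650]
  400 → van 2 (new)  [load 400/1650]
  500 → van 2  [load 900/1650]
  400 → van 2  [load 1300/1650]
  1350 → van 3 (new)  [load 1350/1650]
  450 → van 4 (new)  [load 450/1650]
  500 → van 4  [load 950/1650]
  250 → van 2  [load 1550/1650]
  500 → van 4  [load 1450/1650]
  650 → van 5 (new)  [load 650/1650]
5 vans opened.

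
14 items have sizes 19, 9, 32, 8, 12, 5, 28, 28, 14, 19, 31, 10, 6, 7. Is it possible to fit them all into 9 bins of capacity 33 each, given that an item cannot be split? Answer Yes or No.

A valid assignment using 8 bins:
  bin 1: 32 = 32
  bin 2: 31 = 31
  bin 3: 28 + 5 = 33
  bin 4: 28 = 28
  bin 5: 19 + 14 = 33
  bin 6: 19 + 12 = 31
  bin 7: 10 + 9 + 8 + 6 = 33
  bin 8: 7 = 7
That uses only 8 ≤ 9, so 9 bins are enough.

Yes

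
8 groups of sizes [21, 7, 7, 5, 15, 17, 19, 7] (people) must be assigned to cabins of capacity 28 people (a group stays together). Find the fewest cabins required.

4

Total = 21 + 19 + 17 + 15 + 7 + 7 + 7 + 5 = 98 people.
Lower bound: ⌈98/28⌉ = 4 cabins.
A packing using 4 cabins:
  cabin 1: 21 + 7 = 28
  cabin 2: 19 + 7 = 26
  cabin 3: 17 + 7 = 24
  cabin 4: 15 + 5 = 20
This matches the lower bound, so 4 is optimal.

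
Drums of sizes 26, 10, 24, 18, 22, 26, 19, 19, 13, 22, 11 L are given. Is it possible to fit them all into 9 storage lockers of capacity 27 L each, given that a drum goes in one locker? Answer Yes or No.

No

Total = 210 L; ⌈210/27⌉ = 8.
The bound of 8 does not rule out 9, but exhaustive search shows no assignment into 9 storage lockers of capacity 27 L exists — the minimum is 10.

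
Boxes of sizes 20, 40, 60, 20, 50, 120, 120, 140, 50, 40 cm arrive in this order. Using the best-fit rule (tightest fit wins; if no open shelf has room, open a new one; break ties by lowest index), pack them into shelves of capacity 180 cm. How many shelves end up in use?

  20 → shelf 1 (new)  [load 20/180]
  40 → shelf 1  [load 60/180]
  60 → shelf 1  [load 120/180]
  20 → shelf 1  [load 140/180]
  50 → shelf 2 (new)  [load 50/180]
  120 → shelf 2  [load 170/180]
  120 → shelf 3 (new)  [load 120/180]
  140 → shelf 4 (new)  [load 140/180]
  50 → shelf 3  [load 170/180]
  40 → shelf 1  [load 180/180]
4 shelves opened.

4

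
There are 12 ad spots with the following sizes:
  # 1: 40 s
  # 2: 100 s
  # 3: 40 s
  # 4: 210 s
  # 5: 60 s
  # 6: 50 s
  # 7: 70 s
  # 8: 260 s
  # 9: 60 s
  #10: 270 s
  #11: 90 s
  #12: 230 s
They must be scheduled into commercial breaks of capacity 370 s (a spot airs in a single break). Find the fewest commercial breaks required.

Total = 270 + 260 + 230 + 210 + 100 + 90 + 70 + 60 + 60 + 50 + 40 + 40 = 1480 s.
Lower bound: ⌈1480/370⌉ = 4 commercial breaks.
A packing using 4 commercial breaks:
  break 1: 270 + 100 = 370
  break 2: 260 + 70 + 40 = 370
  break 3: 230 + 90 + 50 = 370
  break 4: 210 + 60 + 60 + 40 = 370
This matches the lower bound, so 4 is optimal.

4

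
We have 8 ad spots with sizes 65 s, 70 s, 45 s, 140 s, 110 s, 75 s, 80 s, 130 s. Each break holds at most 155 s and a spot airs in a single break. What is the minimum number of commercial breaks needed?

Total = 140 + 130 + 110 + 80 + 75 + 70 + 65 + 45 = 715 s.
Lower bound: ⌈715/155⌉ = 5 commercial breaks.
A packing using 5 commercial breaks:
  break 1: 140 = 140
  break 2: 130 = 130
  break 3: 110 + 45 = 155
  break 4: 80 + 75 = 155
  break 5: 70 + 65 = 135
This matches the lower bound, so 5 is optimal.

5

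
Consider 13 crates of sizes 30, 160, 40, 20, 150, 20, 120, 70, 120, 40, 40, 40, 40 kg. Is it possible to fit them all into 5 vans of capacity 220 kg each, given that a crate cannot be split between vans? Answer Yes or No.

A valid assignment using 5 vans:
  van 1: 160 + 40 + 20 = 220
  van 2: 150 + 70 = 220
  van 3: 120 + 40 + 40 + 20 = 220
  van 4: 120 + 40 + 40 = 200
  van 5: 30 = 30
Every load is within 220 kg, so 5 vans suffice.

Yes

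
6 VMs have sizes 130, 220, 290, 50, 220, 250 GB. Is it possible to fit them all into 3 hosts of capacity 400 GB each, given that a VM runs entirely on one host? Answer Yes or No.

Total = 1160 GB; ⌈1160/400⌉ = 3.
4 VMs each exceed half the capacity and cannot share a host, forcing at least 4 hosts.
At least 4 hosts are required, but only 3 are allowed.

No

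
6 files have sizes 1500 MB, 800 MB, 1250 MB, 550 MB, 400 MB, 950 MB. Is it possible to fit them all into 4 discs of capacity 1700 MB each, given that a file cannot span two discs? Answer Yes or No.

A valid assignment using 4 discs:
  disc 1: 1500 = 1500
  disc 2: 1250 + 400 = 1650
  disc 3: 950 + 550 = 1500
  disc 4: 800 = 800
Every load is within 1700 MB, so 4 discs suffice.

Yes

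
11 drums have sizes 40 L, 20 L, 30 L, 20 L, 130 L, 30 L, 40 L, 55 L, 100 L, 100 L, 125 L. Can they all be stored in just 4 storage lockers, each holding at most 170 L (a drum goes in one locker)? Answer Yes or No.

No

Total = 690 L; ⌈690/170⌉ = 5.
At least 5 storage lockers are required, but only 4 are allowed.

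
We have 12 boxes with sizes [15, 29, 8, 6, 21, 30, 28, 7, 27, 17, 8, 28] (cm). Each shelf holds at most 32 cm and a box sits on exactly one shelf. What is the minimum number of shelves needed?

8

Total = 30 + 29 + 28 + 28 + 27 + 21 + 17 + 15 + 8 + 8 + 7 + 6 = 224 cm.
Lower bound: ⌈224/32⌉ = 7 shelves.
A packing using 8 shelves:
  shelf 1: 30 = 30
  shelf 2: 29 = 29
  shelf 3: 28 = 28
  shelf 4: 28 = 28
  shelf 5: 27 = 27
  shelf 6: 21 + 8 = 29
  shelf 7: 17 + 15 = 32
  shelf 8: 8 + 7 + 6 = 21
No arrangement into 7 shelves stays within capacity, so 8 is optimal.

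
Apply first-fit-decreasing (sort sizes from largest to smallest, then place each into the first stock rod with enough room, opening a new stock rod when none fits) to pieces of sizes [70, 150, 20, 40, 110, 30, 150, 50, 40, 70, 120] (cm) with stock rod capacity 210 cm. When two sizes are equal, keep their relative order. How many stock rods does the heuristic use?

Sorted descending: 150, 150, 120, 110, 70, 70, 50, 40, 40, 30, 20.
  150 → stock rod 1 (new)  [load 150/210]
  150 → stock rod 2 (new)  [load 150/210]
  120 → stock rod 3 (new)  [load 120/210]
  110 → stock rod 4 (new)  [load 110/210]
  70 → stock rod 3  [load 190/210]
  70 → stock rod 4  [load 180/210]
  50 → stock rod 1  [load 200/210]
  40 → stock rod 2  [load 190/210]
  40 → stock rod 5 (new)  [load 40/210]
  30 → stock rod 4  [load 210/210]
  20 → stock rod 2  [load 210/210]
5 stock rods opened.

5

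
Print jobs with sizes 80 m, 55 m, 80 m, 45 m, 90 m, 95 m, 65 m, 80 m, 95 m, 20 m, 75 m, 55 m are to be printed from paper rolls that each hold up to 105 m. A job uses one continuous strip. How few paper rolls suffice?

10

Total = 95 + 95 + 90 + 80 + 80 + 80 + 75 + 65 + 55 + 55 + 45 + 20 = 835 m.
Lower bound: ⌈835/105⌉ = 8 paper rolls.
Also, 10 print jobs each exceed 105/2 m, and no two of those can share a roll, so at least 10 paper rolls are needed.
A packing using 10 paper rolls:
  roll 1: 95 = 95
  roll 2: 95 = 95
  roll 3: 90 = 90
  roll 4: 80 + 20 = 100
  roll 5: 80 = 80
  roll 6: 80 = 80
  roll 7: 75 = 75
  roll 8: 65 = 65
  roll 9: 55 + 45 = 100
  roll 10: 55 = 55
This matches the lower bound, so 10 is optimal.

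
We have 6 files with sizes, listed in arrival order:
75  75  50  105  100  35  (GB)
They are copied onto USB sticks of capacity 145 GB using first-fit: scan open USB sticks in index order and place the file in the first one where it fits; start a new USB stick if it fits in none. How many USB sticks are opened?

  75 → USB stick 1 (new)  [load 75/145]
  75 → USB stick 2 (new)  [load 75/145]
  50 → USB stick 1  [load 125/145]
  105 → USB stick 3 (new)  [load 105/145]
  100 → USB stick 4 (new)  [load 100/145]
  35 → USB stick 2  [load 110/145]
4 USB sticks opened.

4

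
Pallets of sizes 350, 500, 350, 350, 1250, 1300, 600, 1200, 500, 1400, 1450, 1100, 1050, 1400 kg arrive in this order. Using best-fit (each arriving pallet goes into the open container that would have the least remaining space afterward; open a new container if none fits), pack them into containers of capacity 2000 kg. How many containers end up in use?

  350 → container 1 (new)  [load 350/2000]
  500 → container 1  [load 850/2000]
  350 → container 1  [load 1200/2000]
  350 → container 1  [load 1550/2000]
  1250 → container 2 (new)  [load 1250/2000]
  1300 → container 3 (new)  [load 1300/2000]
  600 → container 3  [load 1900/2000]
  1200 → container 4 (new)  [load 1200/2000]
  500 → container 2  [load 1750/2000]
  1400 → container 5 (new)  [load 1400/2000]
  1450 → container 6 (new)  [load 1450/2000]
  1100 → container 7 (new)  [load 1100/2000]
  1050 → container 8 (new)  [load 1050/2000]
  1400 → container 9 (new)  [load 1400/2000]
9 containers opened.

9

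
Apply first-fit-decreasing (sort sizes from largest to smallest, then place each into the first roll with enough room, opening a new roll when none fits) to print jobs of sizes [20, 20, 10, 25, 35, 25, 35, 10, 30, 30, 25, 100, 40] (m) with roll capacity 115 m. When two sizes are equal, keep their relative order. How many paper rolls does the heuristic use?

Sorted descending: 100, 40, 35, 35, 30, 30, 25, 25, 25, 20, 20, 10, 10.
  100 → roll 1 (new)  [load 100/115]
  40 → roll 2 (new)  [load 40/115]
  35 → roll 2  [load 75/115]
  35 → roll 2  [load 110/115]
  30 → roll 3 (new)  [load 30/115]
  30 → roll 3  [load 60/115]
  25 → roll 3  [load 85/115]
  25 → roll 3  [load 110/115]
  25 → roll 4 (new)  [load 25/115]
  20 → roll 4  [load 45/115]
  20 → roll 4  [load 65/115]
  10 → roll 1  [load 110/115]
  10 → roll 4  [load 75/115]
4 paper rolls opened.

4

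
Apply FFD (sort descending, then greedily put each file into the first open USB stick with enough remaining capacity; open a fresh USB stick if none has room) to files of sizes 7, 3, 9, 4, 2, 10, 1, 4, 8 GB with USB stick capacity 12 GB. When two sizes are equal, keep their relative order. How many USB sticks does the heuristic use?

4

Sorted descending: 10, 9, 8, 7, 4, 4, 3, 2, 1.
  10 → USB stick 1 (new)  [load 10/12]
  9 → USB stick 2 (new)  [load 9/12]
  8 → USB stick 3 (new)  [load 8/12]
  7 → USB stick 4 (new)  [load 7/12]
  4 → USB stick 3  [load 12/12]
  4 → USB stick 4  [load 11/12]
  3 → USB stick 2  [load 12/12]
  2 → USB stick 1  [load 12/12]
  1 → USB stick 4  [load 12/12]
4 USB sticks opened.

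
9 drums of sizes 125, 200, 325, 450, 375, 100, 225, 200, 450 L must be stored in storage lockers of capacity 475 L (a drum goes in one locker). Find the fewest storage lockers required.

6

Total = 450 + 450 + 375 + 325 + 225 + 200 + 200 + 125 + 100 = 2450 L.
Lower bound: ⌈2450/475⌉ = 6 storage lockers.
A packing using 6 storage lockers:
  locker 1: 450 = 450
  locker 2: 450 = 450
  locker 3: 375 + 100 = 475
  locker 4: 325 + 125 = 450
  locker 5: 225 + 200 = 425
  locker 6: 200 = 200
This matches the lower bound, so 6 is optimal.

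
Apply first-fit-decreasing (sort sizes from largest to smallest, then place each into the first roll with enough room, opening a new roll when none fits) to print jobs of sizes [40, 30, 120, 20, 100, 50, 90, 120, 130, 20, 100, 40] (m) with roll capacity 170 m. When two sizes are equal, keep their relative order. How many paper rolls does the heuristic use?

6

Sorted descending: 130, 120, 120, 100, 100, 90, 50, 40, 40, 30, 20, 20.
  130 → roll 1 (new)  [load 130/170]
  120 → roll 2 (new)  [load 120/170]
  120 → roll 3 (new)  [load 120/170]
  100 → roll 4 (new)  [load 100/170]
  100 → roll 5 (new)  [load 100/170]
  90 → roll 6 (new)  [load 90/170]
  50 → roll 2  [load 170/170]
  40 → roll 1  [load 170/170]
  40 → roll 3  [load 160/170]
  30 → roll 4  [load 130/170]
  20 → roll 4  [load 150/170]
  20 → roll 4  [load 170/170]
6 paper rolls opened.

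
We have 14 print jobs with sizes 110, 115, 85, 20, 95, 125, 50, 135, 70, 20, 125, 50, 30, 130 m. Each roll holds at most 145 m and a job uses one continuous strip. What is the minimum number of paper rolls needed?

Total = 135 + 130 + 125 + 125 + 115 + 110 + 95 + 85 + 70 + 50 + 50 + 30 + 20 + 20 = 1160 m.
Lower bound: ⌈1160/145⌉ = 8 paper rolls.
A packing using 9 paper rolls:
  roll 1: 135 = 135
  roll 2: 130 = 130
  roll 3: 125 + 20 = 145
  roll 4: 125 + 20 = 145
  roll 5: 115 + 30 = 145
  roll 6: 110 = 110
  roll 7: 95 + 50 = 145
  roll 8: 85 + 50 = 135
  roll 9: 70 = 70
No arrangement into 8 paper rolls stays within capacity, so 9 is optimal.

9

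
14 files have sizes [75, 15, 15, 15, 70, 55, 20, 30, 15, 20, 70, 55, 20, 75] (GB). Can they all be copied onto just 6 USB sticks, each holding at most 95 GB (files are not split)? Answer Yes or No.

No

Total = 550 GB; ⌈550/95⌉ = 6.
The bound of 6 does not rule out 6, but exhaustive search shows no assignment into 6 USB sticks of capacity 95 GB exists — the minimum is 7.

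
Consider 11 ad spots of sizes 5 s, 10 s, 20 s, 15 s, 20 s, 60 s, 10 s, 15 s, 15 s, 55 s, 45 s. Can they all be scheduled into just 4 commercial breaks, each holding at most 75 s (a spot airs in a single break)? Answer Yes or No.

Yes

A valid assignment using 4 commercial breaks:
  break 1: 60 + 15 = 75
  break 2: 55 + 20 = 75
  break 3: 45 + 20 + 10 = 75
  break 4: 15 + 15 + 10 + 5 = 45
Every load is within 75 s, so 4 commercial breaks suffice.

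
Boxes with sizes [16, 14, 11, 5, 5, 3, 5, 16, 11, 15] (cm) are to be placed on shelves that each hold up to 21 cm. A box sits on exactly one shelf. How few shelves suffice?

6

Total = 16 + 16 + 15 + 14 + 11 + 11 + 5 + 5 + 5 + 3 = 101 cm.
Lower bound: ⌈101/21⌉ = 5 shelves.
Also, 6 boxes each exceed 21/2 cm, and no two of those can share a shelf, so at least 6 shelves are needed.
A packing using 6 shelves:
  shelf 1: 16 + 5 = 21
  shelf 2: 16 + 5 = 21
  shelf 3: 15 + 5 = 20
  shelf 4: 14 + 3 = 17
  shelf 5: 11 = 11
  shelf 6: 11 = 11
This matches the lower bound, so 6 is optimal.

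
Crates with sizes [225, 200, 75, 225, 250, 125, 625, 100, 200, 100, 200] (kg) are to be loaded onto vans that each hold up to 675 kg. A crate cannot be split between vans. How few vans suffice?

4

Total = 625 + 250 + 225 + 225 + 200 + 200 + 200 + 125 + 100 + 100 + 75 = 2325 kg.
Lower bound: ⌈2325/675⌉ = 4 vans.
A packing using 4 vans:
  van 1: 625 = 625
  van 2: 250 + 225 + 200 = 675
  van 3: 225 + 200 + 200 = 625
  van 4: 125 + 100 + 100 + 75 = 400
This matches the lower bound, so 4 is optimal.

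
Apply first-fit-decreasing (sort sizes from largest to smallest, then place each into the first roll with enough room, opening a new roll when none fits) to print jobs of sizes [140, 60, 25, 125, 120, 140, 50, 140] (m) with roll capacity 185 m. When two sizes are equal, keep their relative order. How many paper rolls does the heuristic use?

5

Sorted descending: 140, 140, 140, 125, 120, 60, 50, 25.
  140 → roll 1 (new)  [load 140/185]
  140 → roll 2 (new)  [load 140/185]
  140 → roll 3 (new)  [load 140/185]
  125 → roll 4 (new)  [load 125/185]
  120 → roll 5 (new)  [load 120/185]
  60 → roll 4  [load 185/185]
  50 → roll 5  [load 170/185]
  25 → roll 1  [load 165/185]
5 paper rolls opened.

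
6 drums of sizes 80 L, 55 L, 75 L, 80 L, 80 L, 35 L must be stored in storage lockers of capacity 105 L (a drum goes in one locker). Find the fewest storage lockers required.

Total = 80 + 80 + 80 + 75 + 55 + 35 = 405 L.
Lower bound: ⌈405/105⌉ = 4 storage lockers.
Also, 5 drums each exceed 105/2 L, and no two of those can share a locker, so at least 5 storage lockers are needed.
A packing using 5 storage lockers:
  locker 1: 80 = 80
  locker 2: 80 = 80
  locker 3: 80 = 80
  locker 4: 75 = 75
  locker 5: 55 + 35 = 90
This matches the lower bound, so 5 is optimal.

5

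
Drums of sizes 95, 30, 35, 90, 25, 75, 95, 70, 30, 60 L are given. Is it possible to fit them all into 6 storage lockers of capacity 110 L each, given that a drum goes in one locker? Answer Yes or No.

Total = 605 L; ⌈605/110⌉ = 6.
The bound of 6 does not rule out 6, but exhaustive search shows no assignment into 6 storage lockers of capacity 110 L exists — the minimum is 7.

No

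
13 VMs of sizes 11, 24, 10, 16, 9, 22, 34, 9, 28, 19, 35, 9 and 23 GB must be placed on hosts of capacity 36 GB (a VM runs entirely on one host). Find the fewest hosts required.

8

Total = 35 + 34 + 28 + 24 + 23 + 22 + 19 + 16 + 11 + 10 + 9 + 9 + 9 = 249 GB.
Lower bound: ⌈249/36⌉ = 7 hosts.
A packing using 8 hosts:
  host 1: 35 = 35
  host 2: 34 = 34
  host 3: 28 = 28
  host 4: 24 + 11 = 35
  host 5: 23 + 10 = 33
  host 6: 22 + 9 = 31
  host 7: 19 + 16 = 35
  host 8: 9 + 9 = 18
No arrangement into 7 hosts stays within capacity, so 8 is optimal.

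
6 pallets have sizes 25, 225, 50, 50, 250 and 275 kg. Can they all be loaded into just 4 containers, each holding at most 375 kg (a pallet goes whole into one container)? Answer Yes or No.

A valid assignment using 3 containers:
  container 1: 275 + 50 + 50 = 375
  container 2: 250 + 25 = 275
  container 3: 225 = 225
That uses only 3 ≤ 4, so 4 containers are enough.

Yes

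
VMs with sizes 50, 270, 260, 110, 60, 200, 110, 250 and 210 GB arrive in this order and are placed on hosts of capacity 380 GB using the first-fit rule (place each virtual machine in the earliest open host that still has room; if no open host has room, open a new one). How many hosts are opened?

5

  50 → host 1 (new)  [load 50/380]
  270 → host 1  [load 320/380]
  260 → host 2 (new)  [load 260/380]
  110 → host 2  [load 370/380]
  60 → host 1  [load 380/380]
  200 → host 3 (new)  [load 200/380]
  110 → host 3  [load 310/380]
  250 → host 4 (new)  [load 250/380]
  210 → host 5 (new)  [load 210/380]
5 hosts opened.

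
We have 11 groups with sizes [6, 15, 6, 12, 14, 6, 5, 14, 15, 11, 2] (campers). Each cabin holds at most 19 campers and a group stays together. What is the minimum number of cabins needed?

Total = 15 + 15 + 14 + 14 + 12 + 11 + 6 + 6 + 6 + 5 + 2 = 106 campers.
Lower bound: ⌈106/19⌉ = 6 cabins.
A packing using 7 cabins:
  cabin 1: 15 + 2 = 17
  cabin 2: 15 = 15
  cabin 3: 14 + 5 = 19
  cabin 4: 14 = 14
  cabin 5: 12 + 6 = 18
  cabin 6: 11 + 6 = 17
  cabin 7: 6 = 6
No arrangement into 6 cabins stays within capacity, so 7 is optimal.

7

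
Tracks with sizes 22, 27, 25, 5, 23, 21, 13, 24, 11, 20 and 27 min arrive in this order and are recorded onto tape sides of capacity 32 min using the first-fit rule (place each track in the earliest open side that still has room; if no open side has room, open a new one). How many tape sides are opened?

  22 → side 1 (new)  [load 22/32]
  27 → side 2 (new)  [load 27/32]
  25 → side 3 (new)  [load 25/32]
  5 → side 1  [load 27/32]
  23 → side 4 (new)  [load 23/32]
  21 → side 5 (new)  [load 21/32]
  13 → side 6 (new)  [load 13/32]
  24 → side 7 (new)  [load 24/32]
  11 → side 5  [load 32/32]
  20 → side 8 (new)  [load 20/32]
  27 → side 9 (new)  [load 27/32]
9 tape sides opened.

9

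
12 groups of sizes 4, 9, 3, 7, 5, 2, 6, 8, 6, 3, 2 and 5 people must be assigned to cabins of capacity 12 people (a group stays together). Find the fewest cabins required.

5

Total = 9 + 8 + 7 + 6 + 6 + 5 + 5 + 4 + 3 + 3 + 2 + 2 = 60 people.
Lower bound: ⌈60/12⌉ = 5 cabins.
A packing using 5 cabins:
  cabin 1: 9 + 3 = 12
  cabin 2: 8 + 4 = 12
  cabin 3: 7 + 5 = 12
  cabin 4: 6 + 6 = 12
  cabin 5: 5 + 3 + 2 + 2 = 12
This matches the lower bound, so 5 is optimal.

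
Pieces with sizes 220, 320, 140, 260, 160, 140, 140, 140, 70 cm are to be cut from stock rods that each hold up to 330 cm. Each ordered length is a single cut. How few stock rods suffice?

6

Total = 320 + 260 + 220 + 160 + 140 + 140 + 140 + 140 + 70 = 1590 cm.
Lower bound: ⌈1590/330⌉ = 5 stock rods.
A packing using 6 stock rods:
  stock rod 1: 320 = 320
  stock rod 2: 260 + 70 = 330
  stock rod 3: 220 = 220
  stock rod 4: 160 + 140 = 300
  stock rod 5: 140 + 140 = 280
  stock rod 6: 140 = 140
No arrangement into 5 stock rods stays within capacity, so 6 is optimal.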